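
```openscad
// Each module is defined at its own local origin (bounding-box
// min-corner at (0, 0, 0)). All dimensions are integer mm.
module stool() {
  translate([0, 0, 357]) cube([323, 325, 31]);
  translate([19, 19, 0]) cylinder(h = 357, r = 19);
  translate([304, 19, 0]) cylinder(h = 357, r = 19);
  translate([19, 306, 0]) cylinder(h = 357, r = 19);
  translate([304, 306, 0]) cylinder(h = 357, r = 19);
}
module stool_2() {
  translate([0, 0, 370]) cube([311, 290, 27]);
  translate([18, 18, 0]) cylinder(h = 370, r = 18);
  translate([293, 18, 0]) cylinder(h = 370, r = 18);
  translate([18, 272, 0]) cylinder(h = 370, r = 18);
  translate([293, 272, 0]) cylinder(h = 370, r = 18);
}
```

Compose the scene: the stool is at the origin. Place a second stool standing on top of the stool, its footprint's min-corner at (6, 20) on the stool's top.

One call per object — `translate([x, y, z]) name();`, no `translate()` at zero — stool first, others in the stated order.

stool();
translate([6, 20, 388]) stool_2();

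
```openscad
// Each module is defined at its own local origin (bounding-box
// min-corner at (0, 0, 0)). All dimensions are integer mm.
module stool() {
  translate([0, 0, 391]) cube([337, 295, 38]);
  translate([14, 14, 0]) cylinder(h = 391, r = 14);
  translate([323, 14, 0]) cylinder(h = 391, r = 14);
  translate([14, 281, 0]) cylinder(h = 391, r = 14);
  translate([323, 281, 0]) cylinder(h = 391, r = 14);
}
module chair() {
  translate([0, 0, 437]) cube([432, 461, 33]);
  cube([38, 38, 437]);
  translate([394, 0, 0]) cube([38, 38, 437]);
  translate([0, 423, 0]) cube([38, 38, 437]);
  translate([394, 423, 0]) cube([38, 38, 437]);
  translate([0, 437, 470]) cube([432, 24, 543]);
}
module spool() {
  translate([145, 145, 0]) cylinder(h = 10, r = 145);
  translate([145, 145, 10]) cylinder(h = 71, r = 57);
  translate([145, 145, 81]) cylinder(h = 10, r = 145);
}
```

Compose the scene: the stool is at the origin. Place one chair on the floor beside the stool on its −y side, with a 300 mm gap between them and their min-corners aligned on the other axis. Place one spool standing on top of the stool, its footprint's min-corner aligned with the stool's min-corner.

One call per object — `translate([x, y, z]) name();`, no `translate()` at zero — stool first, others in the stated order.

stool();
translate([0, -761, 0]) chair();
translate([0, 0, 429]) spool();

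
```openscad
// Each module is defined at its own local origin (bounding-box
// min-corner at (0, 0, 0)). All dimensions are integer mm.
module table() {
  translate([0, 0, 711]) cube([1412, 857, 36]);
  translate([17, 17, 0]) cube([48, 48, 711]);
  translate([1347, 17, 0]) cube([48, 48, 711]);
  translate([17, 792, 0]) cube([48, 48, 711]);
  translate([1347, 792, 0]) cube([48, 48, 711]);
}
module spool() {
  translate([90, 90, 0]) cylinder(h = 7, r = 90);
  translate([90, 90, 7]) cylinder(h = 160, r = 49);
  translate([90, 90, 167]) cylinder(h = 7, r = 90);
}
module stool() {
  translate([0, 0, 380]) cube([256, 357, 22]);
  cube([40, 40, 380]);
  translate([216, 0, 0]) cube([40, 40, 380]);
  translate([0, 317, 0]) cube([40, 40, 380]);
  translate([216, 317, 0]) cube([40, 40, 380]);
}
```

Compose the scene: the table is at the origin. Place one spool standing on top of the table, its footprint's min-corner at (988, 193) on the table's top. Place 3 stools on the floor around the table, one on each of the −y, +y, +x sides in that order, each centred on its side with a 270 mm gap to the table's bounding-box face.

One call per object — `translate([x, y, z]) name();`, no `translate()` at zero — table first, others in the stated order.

table();
translate([988, 193, 747]) spool();
translate([578, -627, 0]) stool();
translate([578, 1127, 0]) stool();
translate([1682, 250, 0]) stool();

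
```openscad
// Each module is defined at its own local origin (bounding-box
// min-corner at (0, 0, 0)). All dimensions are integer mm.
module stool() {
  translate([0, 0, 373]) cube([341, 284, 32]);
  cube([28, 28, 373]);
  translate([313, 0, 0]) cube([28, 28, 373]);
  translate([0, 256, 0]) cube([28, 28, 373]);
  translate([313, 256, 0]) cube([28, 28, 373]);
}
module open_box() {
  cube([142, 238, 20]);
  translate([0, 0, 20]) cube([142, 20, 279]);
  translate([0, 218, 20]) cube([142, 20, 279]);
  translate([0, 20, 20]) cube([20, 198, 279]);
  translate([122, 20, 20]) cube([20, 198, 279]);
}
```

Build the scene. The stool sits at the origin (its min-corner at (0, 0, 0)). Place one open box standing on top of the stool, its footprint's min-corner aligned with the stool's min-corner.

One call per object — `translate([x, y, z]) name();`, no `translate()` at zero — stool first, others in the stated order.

stool();
translate([0, 0, 405]) open_box();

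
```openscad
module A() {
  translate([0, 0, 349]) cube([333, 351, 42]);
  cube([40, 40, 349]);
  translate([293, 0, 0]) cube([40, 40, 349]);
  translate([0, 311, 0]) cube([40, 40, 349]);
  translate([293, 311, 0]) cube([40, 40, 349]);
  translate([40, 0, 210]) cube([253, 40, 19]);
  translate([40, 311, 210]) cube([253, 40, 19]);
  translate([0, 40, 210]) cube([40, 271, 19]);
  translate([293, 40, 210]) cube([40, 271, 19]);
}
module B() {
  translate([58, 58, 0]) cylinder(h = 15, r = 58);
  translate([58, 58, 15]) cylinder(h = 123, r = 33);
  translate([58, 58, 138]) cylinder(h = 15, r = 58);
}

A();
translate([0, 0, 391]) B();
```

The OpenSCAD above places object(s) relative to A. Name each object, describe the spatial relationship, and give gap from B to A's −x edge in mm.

The spool's min-x is at 0; the stool's min-x is 0; gap = 0 mm.

A is a stool. B is a spool. The spool is on top of the stool. The gap from the spool to the stool's −x edge is 0 mm.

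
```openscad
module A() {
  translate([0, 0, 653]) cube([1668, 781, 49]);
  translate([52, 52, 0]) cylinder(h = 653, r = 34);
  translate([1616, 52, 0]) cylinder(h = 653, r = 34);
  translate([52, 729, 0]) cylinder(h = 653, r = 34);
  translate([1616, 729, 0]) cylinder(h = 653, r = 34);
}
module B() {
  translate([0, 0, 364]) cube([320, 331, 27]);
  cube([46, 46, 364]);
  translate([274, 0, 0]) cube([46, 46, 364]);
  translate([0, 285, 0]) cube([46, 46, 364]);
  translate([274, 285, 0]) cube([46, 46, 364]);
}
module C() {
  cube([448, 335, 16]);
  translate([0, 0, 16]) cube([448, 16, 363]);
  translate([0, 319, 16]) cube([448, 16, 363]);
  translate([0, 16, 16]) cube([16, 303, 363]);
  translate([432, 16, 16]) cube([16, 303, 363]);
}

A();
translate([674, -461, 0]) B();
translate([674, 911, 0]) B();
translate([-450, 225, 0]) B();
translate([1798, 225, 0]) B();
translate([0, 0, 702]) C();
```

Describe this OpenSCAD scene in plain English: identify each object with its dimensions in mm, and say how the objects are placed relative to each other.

A is a table with a 1668×781 mm rectangular top, 49 mm thick, top surface at z = 702 mm, supported by four round legs of 68 mm diameter, each leg's bounding box inset 18 mm from the nearest pair of top edges, running from the floor.

B is a four-legged stool. The seat is a 320×331×27 mm slab whose top surface is at z = 391 mm; four square legs, each 46×46 mm in cross-section, run from the floor (z = 0) to the underside of the seat, each flush with a corner of the seat.

C is an open-topped rectangular box: outside dimensions 448×335×379 mm, with a uniform wall and base thickness of 16 mm. The base is a full 448×335 slab on the floor; four walls sit on top of the base. The front and back walls (the −y and +y sides) span the full width; the two side walls fit between them.

Four stools sit around the table at the −y, +y, −x, +x sides. The open box is on top of the table.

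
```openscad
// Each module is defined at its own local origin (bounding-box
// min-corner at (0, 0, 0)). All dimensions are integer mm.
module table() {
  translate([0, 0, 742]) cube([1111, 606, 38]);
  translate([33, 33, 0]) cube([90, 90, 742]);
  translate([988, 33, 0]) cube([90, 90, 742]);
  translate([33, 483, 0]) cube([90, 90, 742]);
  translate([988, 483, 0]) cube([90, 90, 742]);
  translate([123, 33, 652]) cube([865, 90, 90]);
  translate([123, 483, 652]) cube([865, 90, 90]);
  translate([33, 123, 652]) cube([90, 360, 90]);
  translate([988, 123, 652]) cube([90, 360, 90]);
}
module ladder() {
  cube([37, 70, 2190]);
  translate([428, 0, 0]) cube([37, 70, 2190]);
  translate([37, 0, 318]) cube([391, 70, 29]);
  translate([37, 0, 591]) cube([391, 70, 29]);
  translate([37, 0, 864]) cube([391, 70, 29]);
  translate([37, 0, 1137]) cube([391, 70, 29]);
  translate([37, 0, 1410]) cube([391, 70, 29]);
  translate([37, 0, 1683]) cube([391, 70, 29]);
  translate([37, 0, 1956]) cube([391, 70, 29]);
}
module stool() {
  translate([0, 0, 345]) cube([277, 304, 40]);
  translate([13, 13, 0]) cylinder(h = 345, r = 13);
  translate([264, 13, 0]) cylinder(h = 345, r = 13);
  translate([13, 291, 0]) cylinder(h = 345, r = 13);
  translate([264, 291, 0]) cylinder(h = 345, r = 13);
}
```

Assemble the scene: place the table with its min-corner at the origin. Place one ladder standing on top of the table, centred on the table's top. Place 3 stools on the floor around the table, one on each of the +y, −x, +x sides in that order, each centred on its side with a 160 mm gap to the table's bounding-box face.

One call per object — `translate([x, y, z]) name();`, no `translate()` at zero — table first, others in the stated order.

table();
translate([323, 268, 780]) ladder();
translate([417, 766, 0]) stool();
translate([-437, 151, 0]) stool();
translate([1271, 151, 0]) stool();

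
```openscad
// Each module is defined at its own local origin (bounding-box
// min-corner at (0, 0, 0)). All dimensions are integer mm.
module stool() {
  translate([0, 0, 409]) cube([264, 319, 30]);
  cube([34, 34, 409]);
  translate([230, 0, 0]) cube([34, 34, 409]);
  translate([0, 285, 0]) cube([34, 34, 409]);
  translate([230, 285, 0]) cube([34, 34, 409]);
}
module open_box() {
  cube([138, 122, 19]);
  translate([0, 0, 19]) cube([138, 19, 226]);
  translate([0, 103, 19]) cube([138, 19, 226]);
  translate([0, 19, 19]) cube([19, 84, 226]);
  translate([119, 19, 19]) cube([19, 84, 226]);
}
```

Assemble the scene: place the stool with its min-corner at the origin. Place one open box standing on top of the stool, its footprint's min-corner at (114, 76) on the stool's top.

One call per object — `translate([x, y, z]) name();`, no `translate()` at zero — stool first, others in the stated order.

stool();
translate([114, 76, 439]) open_box();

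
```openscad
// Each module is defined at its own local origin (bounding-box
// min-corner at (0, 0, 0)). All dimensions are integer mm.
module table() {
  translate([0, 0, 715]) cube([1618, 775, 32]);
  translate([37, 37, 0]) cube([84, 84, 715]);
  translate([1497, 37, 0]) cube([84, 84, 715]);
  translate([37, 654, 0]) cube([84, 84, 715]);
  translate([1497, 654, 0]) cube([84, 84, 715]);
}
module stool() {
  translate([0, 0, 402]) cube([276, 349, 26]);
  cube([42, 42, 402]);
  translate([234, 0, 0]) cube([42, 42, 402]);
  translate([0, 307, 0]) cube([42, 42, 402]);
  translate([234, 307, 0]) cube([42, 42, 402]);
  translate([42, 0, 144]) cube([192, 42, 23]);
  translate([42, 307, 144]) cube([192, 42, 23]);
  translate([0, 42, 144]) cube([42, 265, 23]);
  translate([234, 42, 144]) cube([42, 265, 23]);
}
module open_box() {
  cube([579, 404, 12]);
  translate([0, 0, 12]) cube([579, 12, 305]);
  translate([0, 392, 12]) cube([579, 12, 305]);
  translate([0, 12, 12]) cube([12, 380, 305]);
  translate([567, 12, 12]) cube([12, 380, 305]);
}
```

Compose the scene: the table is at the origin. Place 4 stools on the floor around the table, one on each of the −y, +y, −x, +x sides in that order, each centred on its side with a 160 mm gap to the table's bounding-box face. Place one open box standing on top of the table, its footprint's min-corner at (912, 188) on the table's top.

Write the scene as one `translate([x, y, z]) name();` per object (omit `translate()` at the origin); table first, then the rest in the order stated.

table();
translate([671, -509, 0]) stool();
translate([671, 935, 0]) stool();
translate([-436, 213, 0]) stool();
translate([1778, 213, 0]) stool();
translate([912, 188, 747]) open_box();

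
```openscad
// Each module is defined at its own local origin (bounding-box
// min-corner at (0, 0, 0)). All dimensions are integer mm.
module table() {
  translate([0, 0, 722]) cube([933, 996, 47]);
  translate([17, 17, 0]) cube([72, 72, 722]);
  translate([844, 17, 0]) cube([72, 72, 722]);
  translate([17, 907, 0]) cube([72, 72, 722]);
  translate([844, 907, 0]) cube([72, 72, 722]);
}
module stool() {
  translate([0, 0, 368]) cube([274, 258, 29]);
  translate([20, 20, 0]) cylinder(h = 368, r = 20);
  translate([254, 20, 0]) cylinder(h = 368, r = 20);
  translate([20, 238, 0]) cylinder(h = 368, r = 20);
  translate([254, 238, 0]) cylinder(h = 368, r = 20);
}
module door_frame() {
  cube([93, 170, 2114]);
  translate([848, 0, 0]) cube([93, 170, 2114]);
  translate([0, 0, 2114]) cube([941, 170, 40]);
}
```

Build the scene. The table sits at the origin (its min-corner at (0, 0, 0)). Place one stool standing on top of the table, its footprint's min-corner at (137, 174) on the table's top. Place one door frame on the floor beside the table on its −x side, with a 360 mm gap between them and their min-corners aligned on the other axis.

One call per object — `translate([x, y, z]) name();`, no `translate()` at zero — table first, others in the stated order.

table();
translate([137, 174, 769]) stool();
translate([-1301, 0, 0]) door_frame();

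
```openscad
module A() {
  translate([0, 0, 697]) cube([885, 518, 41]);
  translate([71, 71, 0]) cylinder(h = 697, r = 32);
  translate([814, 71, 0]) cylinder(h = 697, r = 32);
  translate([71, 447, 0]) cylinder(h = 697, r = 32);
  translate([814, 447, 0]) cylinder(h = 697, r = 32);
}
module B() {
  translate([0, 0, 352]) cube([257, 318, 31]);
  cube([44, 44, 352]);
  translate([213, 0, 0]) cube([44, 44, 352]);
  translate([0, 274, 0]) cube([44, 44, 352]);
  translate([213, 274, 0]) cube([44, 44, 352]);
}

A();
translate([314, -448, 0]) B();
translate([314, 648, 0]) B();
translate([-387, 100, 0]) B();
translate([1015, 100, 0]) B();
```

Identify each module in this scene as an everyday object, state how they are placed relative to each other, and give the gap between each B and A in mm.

Each stool's nearest face is 130 mm from the table's bounding box.

A is a table. B is a stool. Four stools sit around the table at the −y, +y, −x, +x sides. The gap between each stool and the table is 130 mm.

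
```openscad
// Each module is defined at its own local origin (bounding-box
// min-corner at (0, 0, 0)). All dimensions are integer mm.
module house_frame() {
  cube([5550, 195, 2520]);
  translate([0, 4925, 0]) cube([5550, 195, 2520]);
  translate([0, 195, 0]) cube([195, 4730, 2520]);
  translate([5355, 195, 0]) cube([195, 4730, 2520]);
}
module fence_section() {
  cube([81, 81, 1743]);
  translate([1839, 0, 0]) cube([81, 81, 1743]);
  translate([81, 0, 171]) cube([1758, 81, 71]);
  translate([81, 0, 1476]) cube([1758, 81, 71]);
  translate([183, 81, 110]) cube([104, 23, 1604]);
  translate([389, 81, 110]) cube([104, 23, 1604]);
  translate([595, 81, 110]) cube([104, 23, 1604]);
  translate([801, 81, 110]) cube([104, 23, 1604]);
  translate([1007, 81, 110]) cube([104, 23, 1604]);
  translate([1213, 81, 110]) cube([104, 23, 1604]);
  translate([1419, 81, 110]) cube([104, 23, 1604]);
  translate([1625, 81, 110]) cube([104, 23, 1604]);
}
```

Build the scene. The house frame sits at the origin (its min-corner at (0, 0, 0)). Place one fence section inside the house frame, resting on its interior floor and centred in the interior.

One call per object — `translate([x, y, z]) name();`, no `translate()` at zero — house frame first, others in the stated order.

house_frame();
translate([1815, 2508, 0]) fence_section();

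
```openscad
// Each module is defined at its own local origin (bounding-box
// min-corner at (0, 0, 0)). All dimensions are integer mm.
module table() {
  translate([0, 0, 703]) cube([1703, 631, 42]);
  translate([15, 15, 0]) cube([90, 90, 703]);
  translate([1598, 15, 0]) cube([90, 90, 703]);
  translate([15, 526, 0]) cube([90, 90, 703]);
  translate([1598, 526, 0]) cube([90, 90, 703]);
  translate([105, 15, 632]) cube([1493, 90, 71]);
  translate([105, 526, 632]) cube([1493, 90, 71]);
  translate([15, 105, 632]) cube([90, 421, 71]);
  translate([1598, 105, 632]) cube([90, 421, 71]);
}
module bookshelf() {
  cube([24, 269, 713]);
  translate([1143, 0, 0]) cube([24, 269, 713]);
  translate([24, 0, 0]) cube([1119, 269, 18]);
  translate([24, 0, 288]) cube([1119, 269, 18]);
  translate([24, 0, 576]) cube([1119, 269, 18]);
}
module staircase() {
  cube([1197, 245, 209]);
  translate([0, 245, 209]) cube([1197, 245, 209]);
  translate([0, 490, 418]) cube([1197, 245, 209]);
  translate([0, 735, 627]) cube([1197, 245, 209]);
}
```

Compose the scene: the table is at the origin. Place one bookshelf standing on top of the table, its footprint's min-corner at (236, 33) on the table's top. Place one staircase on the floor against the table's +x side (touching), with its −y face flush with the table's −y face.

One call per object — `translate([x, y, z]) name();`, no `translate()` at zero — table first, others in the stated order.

table();
translate([236, 33, 745]) bookshelf();
translate([1703, 0, 0]) staircase();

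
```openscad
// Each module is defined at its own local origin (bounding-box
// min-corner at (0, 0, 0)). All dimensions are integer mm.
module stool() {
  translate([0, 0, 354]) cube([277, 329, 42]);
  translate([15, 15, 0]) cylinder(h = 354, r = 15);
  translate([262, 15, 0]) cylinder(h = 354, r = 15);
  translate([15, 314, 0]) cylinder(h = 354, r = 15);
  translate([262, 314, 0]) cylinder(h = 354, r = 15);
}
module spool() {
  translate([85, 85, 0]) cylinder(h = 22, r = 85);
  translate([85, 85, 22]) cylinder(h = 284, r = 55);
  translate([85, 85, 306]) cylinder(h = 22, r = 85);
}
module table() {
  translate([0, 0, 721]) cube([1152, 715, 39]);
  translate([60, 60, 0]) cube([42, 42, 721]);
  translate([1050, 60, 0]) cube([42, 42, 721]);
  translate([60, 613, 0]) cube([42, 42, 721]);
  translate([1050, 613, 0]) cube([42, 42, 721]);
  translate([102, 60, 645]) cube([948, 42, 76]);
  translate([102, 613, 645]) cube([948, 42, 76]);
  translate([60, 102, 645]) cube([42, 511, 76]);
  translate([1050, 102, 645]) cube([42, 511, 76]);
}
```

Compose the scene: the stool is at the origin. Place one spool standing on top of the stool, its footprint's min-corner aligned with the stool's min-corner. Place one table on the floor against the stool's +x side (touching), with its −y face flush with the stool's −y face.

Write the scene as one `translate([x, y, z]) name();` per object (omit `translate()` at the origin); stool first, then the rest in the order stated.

stool();
translate([0, 0, 396]) spool();
translate([277, 0, 0]) table();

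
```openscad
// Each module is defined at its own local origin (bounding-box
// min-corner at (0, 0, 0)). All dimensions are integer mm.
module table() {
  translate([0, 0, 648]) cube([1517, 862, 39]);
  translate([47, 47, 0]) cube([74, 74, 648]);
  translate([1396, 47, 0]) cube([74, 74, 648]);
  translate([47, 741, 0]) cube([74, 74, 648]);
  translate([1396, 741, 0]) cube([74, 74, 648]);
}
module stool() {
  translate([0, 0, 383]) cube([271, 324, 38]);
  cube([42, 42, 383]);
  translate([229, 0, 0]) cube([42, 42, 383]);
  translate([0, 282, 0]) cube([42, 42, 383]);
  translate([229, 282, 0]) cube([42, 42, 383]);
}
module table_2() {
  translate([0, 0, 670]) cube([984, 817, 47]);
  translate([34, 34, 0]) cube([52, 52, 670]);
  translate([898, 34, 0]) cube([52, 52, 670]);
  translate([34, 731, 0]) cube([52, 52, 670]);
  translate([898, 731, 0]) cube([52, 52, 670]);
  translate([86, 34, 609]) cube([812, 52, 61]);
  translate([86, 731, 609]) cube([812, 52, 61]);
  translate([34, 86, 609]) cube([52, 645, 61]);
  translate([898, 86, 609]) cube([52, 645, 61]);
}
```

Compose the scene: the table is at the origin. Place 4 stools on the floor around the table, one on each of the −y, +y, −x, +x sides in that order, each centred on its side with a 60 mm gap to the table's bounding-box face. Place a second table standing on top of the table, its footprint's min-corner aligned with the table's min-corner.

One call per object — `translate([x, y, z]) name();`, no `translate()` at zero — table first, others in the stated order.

table();
translate([623, -384, 0]) stool();
translate([623, 922, 0]) stool();
translate([-331, 269, 0]) stool();
translate([1577, 269, 0]) stool();
translate([0, 0, 687]) table_2();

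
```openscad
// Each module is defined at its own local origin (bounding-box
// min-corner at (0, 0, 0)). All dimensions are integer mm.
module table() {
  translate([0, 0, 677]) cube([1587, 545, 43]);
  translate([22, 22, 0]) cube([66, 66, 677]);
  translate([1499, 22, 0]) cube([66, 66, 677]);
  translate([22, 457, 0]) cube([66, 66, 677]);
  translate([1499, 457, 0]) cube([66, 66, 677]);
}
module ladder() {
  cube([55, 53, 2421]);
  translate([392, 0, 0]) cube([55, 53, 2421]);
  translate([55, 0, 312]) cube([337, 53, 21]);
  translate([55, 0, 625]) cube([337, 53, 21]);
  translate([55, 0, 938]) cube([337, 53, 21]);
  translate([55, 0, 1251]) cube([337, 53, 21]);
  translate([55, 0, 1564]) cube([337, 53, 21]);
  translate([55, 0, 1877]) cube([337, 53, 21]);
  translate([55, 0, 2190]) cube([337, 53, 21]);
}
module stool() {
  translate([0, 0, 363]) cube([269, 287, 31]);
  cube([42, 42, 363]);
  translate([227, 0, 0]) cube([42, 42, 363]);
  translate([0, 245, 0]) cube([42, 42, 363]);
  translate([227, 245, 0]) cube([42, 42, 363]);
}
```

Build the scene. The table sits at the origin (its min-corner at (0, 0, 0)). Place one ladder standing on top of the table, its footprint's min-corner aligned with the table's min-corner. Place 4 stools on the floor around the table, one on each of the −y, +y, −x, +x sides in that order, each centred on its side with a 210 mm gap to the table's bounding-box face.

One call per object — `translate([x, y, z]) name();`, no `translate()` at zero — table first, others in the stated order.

table();
translate([0, 0, 720]) ladder();
translate([659, -497, 0]) stool();
translate([659, 755, 0]) stool();
translate([-479, 129, 0]) stool();
translate([1797, 129, 0]) stool();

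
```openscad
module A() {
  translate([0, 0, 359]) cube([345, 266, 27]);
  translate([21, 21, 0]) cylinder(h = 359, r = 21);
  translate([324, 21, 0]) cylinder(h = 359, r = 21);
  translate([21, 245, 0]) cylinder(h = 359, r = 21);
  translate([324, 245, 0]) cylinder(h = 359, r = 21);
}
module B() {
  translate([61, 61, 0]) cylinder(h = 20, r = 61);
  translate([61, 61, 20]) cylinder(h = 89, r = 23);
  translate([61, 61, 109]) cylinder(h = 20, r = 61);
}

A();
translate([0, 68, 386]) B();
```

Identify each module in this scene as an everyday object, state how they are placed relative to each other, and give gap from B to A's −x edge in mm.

A is a stool. B is a spool. The spool is on top of the stool. The gap from the spool to the stool's −x edge is 0 mm.

The spool's min-x is at 0; the stool's min-x is 0; gap = 0 mm.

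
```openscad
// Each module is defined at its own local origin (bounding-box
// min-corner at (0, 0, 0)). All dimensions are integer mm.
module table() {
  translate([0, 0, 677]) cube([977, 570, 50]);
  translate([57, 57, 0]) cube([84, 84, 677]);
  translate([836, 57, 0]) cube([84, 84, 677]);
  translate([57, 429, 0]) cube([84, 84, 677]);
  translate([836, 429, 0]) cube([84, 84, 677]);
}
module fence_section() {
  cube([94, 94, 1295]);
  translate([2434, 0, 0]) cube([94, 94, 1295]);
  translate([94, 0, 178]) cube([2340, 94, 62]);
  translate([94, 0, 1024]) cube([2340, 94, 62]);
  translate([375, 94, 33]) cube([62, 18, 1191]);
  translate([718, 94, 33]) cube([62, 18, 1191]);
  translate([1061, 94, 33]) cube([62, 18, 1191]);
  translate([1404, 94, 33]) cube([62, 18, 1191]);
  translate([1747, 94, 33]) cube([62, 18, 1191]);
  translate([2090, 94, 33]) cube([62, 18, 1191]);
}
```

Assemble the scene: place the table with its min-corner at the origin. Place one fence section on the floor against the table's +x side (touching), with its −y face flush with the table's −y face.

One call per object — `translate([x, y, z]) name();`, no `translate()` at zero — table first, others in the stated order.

table();
translate([977, 0, 0]) fence_section();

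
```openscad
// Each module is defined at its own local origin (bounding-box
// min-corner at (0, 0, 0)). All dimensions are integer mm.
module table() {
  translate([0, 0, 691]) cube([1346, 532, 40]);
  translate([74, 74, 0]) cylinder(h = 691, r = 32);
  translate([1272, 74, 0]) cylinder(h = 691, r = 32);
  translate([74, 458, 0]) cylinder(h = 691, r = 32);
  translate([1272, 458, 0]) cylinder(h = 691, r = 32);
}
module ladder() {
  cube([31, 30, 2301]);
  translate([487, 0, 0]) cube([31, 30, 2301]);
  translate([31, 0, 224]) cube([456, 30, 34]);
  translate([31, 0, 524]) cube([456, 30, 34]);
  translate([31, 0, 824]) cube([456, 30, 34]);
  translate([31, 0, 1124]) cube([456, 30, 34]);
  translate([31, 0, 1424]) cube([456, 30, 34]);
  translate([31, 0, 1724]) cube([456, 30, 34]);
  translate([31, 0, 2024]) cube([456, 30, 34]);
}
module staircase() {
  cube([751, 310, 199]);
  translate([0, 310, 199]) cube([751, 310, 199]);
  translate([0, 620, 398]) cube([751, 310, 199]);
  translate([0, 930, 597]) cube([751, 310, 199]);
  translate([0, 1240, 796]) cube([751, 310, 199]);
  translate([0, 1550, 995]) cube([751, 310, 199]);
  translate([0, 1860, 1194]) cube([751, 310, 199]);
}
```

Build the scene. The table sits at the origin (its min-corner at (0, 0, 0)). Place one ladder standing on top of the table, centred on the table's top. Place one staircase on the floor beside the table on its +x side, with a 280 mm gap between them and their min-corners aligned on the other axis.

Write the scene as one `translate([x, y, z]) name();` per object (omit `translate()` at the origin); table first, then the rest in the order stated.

table();
translate([414, 251, 731]) ladder();
translate([1626, 0, 0]) staircase();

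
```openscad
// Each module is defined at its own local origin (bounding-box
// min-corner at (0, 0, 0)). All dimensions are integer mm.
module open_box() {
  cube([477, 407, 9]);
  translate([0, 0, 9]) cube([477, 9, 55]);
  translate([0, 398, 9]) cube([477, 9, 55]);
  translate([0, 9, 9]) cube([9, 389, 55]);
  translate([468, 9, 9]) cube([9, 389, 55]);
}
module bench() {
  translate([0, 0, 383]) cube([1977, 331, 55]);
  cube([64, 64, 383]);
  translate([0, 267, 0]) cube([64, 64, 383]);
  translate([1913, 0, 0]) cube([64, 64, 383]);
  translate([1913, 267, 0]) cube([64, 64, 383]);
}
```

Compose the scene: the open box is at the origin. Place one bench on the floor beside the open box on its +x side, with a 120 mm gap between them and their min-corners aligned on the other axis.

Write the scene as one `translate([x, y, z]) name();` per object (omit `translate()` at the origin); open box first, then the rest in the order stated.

open_box();
translate([597, 0, 0]) bench();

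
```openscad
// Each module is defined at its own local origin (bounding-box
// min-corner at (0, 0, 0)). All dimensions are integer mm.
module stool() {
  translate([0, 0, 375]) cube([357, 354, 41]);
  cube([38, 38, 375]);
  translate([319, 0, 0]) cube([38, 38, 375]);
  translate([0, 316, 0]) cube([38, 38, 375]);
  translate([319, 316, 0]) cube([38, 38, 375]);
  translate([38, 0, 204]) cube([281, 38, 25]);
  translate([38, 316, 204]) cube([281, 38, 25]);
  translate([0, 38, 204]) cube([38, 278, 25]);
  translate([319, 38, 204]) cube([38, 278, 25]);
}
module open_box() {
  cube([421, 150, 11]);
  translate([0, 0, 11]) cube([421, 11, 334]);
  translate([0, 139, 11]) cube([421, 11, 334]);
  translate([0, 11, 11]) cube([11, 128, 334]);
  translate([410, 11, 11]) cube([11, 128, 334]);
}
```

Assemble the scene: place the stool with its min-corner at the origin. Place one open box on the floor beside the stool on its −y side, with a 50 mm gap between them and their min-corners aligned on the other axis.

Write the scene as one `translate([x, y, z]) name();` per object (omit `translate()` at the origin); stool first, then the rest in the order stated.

stool();
translate([0, -200, 0]) open_box();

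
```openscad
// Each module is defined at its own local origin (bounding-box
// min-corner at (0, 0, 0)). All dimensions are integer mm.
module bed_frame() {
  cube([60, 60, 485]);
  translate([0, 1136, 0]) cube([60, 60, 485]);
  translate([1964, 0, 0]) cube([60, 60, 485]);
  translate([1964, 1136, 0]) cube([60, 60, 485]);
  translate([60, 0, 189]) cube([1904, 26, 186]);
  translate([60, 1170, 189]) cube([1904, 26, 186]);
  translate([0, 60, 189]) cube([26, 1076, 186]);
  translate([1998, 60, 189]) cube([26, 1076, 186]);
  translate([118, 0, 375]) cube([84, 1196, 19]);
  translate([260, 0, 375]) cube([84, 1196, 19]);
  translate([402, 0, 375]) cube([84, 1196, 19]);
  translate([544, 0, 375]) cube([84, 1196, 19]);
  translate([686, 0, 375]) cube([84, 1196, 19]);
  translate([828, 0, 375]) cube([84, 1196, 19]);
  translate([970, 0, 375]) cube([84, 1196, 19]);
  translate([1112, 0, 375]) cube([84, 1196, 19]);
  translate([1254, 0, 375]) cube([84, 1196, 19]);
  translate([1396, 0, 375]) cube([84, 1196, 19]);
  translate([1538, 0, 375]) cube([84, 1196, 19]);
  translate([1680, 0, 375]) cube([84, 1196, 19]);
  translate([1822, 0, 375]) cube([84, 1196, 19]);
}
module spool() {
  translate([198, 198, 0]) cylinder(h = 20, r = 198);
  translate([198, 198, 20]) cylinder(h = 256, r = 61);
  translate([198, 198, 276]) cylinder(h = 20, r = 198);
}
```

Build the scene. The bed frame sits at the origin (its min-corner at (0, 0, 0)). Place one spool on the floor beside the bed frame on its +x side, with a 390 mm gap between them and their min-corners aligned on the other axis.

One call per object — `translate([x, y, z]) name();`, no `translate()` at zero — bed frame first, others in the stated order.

bed_frame();
translate([2414, 0, 0]) spool();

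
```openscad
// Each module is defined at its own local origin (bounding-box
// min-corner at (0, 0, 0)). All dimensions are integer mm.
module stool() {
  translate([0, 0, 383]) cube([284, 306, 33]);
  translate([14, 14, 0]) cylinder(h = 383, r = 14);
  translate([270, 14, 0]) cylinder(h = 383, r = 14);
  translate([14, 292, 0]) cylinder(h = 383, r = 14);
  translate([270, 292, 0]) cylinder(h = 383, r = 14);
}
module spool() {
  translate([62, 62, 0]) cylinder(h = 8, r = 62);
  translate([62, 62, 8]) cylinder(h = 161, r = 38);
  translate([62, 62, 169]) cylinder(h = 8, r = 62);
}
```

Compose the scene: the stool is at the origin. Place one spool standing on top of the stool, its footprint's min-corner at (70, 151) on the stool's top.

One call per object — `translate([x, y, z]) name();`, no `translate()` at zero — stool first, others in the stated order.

stool();
translate([70, 151, 416]) spool();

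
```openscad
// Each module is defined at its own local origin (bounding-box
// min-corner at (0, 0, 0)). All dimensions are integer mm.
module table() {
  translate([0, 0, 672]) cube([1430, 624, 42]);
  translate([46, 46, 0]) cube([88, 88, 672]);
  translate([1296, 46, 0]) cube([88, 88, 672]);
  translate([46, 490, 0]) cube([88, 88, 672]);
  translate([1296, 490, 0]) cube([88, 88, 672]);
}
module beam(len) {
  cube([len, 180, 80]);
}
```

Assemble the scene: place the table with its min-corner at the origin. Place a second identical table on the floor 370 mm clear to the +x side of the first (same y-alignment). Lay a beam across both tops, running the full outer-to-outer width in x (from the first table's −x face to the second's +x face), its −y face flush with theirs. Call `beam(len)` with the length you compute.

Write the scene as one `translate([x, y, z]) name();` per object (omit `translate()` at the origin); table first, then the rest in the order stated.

table();
translate([1800, 0, 0]) table();
translate([0, 0, 714]) beam(3230);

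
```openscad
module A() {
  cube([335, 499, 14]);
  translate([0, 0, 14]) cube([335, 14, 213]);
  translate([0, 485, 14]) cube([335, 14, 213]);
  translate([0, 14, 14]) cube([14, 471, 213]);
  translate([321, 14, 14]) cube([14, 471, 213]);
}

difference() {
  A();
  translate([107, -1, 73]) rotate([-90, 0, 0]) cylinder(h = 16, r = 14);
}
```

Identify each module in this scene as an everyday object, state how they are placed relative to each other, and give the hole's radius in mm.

A is an open box. The open box has a circular hole through its front wall. The hole's radius is 14 mm.

The subtracted cylinder has r = 14 mm.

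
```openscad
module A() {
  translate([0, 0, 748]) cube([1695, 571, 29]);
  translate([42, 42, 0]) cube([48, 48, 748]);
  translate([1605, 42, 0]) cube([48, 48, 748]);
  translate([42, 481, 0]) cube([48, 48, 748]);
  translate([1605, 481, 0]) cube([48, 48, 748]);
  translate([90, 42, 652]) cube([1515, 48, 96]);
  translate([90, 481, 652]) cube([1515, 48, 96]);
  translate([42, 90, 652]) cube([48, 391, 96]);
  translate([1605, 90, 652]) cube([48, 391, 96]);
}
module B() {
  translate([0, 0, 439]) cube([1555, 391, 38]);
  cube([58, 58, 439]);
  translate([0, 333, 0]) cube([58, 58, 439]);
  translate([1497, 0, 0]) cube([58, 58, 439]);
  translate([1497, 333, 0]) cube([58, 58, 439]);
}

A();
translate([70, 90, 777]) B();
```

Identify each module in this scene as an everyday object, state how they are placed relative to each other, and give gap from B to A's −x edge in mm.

A is a table. B is a bench. The bench is on top of the table, centred. The gap from the bench to the table's −x edge is 70 mm.

The bench's min-x is at 70; the table's min-x is 0; gap = 70 mm.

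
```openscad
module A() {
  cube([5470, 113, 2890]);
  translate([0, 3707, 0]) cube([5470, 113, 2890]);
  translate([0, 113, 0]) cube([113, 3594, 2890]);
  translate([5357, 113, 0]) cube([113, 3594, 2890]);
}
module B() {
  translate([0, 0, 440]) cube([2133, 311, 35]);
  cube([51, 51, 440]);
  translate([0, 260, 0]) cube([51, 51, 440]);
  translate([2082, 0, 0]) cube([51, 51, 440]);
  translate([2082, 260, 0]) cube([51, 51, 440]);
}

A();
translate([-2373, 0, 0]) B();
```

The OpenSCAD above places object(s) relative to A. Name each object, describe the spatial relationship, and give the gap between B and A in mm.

The bench's nearest face is 240 mm from the house frame's −x face.

A is a house frame. B is a bench. The bench is on the floor beside the house frame on its −x side. The gap between the bench and the house frame is 240 mm.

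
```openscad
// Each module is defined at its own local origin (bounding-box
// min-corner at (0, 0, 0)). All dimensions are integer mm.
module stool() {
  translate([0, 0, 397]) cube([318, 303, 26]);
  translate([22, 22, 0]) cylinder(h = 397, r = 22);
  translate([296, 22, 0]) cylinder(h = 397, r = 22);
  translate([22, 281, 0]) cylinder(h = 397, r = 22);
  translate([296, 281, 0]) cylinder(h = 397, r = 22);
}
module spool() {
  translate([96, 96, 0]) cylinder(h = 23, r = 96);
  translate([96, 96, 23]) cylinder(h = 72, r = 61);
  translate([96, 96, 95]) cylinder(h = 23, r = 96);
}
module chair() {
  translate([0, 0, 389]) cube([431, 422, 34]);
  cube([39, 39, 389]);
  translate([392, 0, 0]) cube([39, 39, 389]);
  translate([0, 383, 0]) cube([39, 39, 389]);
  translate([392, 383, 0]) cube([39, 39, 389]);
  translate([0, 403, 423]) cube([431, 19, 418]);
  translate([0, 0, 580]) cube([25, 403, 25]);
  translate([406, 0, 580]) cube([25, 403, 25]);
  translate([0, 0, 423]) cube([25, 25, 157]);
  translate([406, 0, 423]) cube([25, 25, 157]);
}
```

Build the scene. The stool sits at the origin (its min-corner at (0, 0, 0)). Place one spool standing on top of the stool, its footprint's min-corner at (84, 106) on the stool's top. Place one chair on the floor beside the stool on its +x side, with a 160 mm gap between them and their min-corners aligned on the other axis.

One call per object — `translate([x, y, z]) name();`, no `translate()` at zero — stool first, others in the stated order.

stool();
translate([84, 106, 423]) spool();
translate([478, 0, 0]) chair();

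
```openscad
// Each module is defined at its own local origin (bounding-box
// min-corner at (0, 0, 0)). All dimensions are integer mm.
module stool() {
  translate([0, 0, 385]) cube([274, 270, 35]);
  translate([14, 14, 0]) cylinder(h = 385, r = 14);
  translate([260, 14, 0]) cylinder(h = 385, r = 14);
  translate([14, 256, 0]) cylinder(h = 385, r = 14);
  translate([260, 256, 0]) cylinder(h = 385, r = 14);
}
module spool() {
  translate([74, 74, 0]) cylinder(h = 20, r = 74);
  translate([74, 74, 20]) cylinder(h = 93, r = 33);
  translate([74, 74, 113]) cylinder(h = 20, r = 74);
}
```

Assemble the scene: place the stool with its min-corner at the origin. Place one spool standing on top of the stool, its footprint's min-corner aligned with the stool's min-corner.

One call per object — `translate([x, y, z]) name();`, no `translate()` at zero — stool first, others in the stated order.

stool();
translate([0, 0, 420]) spool();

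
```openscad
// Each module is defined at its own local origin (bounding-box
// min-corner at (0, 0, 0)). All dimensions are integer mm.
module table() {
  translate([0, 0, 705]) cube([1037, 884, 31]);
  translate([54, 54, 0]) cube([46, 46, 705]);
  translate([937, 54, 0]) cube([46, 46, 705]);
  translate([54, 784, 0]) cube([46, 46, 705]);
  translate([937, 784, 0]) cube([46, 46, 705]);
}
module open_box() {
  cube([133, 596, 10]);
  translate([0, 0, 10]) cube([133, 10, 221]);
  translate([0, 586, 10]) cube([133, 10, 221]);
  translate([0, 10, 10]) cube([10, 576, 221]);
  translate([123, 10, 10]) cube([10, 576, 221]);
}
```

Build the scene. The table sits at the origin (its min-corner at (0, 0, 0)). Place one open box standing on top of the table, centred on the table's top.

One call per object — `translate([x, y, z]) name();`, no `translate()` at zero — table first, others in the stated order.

table();
translate([452, 144, 736]) open_box();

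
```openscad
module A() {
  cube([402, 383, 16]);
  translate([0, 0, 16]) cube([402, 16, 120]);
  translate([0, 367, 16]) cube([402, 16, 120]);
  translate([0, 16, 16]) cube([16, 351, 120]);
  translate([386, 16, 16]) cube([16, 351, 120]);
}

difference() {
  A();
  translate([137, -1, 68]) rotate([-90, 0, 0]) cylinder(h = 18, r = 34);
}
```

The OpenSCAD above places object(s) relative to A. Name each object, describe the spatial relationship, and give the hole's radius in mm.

A is an open box. The open box has a circular hole through its front wall. The hole's radius is 34 mm.

The subtracted cylinder has r = 34 mm.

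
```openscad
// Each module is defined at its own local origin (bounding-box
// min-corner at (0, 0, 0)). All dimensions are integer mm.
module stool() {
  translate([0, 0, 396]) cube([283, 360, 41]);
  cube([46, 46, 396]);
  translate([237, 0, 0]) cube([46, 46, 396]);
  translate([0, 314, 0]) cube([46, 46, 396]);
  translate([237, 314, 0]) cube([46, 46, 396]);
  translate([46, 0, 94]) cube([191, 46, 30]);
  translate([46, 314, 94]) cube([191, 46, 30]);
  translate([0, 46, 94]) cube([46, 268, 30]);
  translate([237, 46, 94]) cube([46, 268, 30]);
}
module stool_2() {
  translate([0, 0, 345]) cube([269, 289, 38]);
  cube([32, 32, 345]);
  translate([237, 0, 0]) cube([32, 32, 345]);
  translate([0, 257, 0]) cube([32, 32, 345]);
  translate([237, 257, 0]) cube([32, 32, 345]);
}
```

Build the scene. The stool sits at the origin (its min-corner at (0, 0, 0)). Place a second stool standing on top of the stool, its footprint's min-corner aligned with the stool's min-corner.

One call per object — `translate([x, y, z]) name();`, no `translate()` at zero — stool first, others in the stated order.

stool();
translate([0, 0, 437]) stool_2();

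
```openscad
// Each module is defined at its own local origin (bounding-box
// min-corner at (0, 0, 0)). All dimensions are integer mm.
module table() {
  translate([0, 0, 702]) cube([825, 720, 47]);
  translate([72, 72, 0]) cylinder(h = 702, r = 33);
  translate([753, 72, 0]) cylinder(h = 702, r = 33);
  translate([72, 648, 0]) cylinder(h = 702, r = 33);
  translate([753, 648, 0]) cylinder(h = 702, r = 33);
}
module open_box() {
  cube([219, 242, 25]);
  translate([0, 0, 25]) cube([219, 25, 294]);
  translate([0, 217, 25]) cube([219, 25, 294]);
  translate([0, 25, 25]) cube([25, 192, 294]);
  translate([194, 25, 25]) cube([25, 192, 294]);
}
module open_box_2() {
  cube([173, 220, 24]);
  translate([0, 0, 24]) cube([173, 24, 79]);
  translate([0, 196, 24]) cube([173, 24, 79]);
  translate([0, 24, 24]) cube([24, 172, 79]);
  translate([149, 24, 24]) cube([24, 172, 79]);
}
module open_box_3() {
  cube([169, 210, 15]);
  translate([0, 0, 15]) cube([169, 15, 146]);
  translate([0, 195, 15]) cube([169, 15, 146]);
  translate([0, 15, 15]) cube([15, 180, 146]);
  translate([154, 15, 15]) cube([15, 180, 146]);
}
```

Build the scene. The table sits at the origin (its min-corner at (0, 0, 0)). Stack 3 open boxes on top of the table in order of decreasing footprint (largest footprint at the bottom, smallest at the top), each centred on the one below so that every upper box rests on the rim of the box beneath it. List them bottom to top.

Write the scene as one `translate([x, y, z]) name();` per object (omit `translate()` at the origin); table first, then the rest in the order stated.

table();
translate([303, 239, 749]) open_box();
translate([326, 250, 1068]) open_box_2();
translate([328, 255, 1171]) open_box_3();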